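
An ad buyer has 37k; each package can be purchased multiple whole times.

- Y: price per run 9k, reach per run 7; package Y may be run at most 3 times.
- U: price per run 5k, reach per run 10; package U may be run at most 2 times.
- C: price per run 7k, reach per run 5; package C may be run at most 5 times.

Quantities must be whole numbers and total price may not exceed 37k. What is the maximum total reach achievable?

2×Y, 2×U, and 1×C: price 35 ≤ 37, reach 2·7 + 2·10 + 1·5 = 39.
3×Y and 2×U: price 37 ≤ 37, reach 3·7 + 2·10 = 41.
Best is 41.

41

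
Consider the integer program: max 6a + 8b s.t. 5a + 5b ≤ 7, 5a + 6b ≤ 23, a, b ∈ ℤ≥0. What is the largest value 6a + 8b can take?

The continuous relaxation peaks at (0, 1.4) with value 11.20; rounding to a feasible lattice point costs some objective.
(a,b)=(0,1): 5·0+5·1=5≤7, 5·0+6·1=6≤23, objective 8.
(a,b)=(1,0): 5·1+5·0=5≤7, 5·1+6·0=5≤23, objective 6.
(a,b)=(0,0): 5·0+5·0=0≤7, 5·0+6·0=0≤23, objective 0.
The best lattice point is (0,1), giving 8.

8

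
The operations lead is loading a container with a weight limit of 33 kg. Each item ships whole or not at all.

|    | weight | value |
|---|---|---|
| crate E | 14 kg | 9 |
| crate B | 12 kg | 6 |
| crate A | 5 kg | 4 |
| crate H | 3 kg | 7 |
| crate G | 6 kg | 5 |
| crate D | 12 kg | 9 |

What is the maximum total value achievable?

27

Take crate B, crate H, crate G, and crate D: weight 12 + 3 + 6 + 12 = 33 ≤ 33, value 6 + 7 + 5 + 9 = 27.
No other feasible combination does better.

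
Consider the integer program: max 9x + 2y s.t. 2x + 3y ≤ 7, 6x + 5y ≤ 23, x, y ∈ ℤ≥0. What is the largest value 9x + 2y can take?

(x,y)=(3,0): 2·3+3·0=6≤7, 6·3+5·0=18≤23, objective 27.
(x,y)=(2,1): 2·2+3·1=7≤7, 6·2+5·1=17≤23, objective 20.
(x,y)=(2,0): 2·2+3·0=4≤7, 6·2+5·0=12≤23, objective 18.
Maximum is 27 at (x,y)=(3,0).

27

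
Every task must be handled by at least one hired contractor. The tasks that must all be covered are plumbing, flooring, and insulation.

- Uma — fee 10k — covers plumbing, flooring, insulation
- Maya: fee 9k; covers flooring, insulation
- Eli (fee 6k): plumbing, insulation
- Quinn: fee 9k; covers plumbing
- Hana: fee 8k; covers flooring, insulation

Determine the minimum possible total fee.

This is a weighted set-cover instance.
Uma alone covers plumbing, flooring, insulation — every task.
Total fee: 10.

10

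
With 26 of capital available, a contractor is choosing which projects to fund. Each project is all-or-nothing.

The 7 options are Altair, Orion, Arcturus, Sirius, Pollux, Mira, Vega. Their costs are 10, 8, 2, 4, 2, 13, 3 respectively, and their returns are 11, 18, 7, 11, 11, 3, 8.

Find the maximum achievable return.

58

This is a 0-1 knapsack instance.
Allowing fractional choices, the relaxed optimum would be about 62.7, but projects are indivisible.
Altair + Orion + Arcturus + Sirius + Pollux: cost 10 + 8 + 2 + 4 + 2 = 26 ≤ 26, return 11 + 18 + 7 + 11 + 11 = 58.
Altair + Orion + Arcturus + Pollux + Vega: cost 10 + 8 + 2 + 2 + 3 = 25 ≤ 26, return 11 + 18 + 7 + 11 + 8 = 55.
Orion + Arcturus + Sirius + Pollux + Vega: cost 8 + 2 + 4 + 2 + 3 = 19 ≤ 26, return 18 + 7 + 11 + 11 + 8 = 55.
Best is Altair, Orion, Arcturus, Sirius, and Pollux with total return 58.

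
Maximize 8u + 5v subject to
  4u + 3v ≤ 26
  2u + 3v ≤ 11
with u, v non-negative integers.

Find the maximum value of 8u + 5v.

40

The continuous relaxation peaks at (5.5, 0) with value 44.00; rounding to a feasible lattice point costs some objective.
(u,v)=(5,0): 4·5+3·0=20≤26, 2·5+3·0=10≤11, objective 40.
(u,v)=(4,1): 4·4+3·1=19≤26, 2·4+3·1=11≤11, objective 37.
(u,v)=(4,0): 4·4+3·0=16≤26, 2·4+3·0=8≤11, objective 32.
The best lattice point is (5,0), giving 40.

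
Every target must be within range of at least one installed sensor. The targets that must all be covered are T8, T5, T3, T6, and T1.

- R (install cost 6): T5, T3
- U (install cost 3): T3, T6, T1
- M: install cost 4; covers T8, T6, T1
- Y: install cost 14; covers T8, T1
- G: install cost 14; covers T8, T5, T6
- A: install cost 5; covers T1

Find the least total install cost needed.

Choose R and M: together they cover T8, T5, T3, T6, T1 — every target.
Total install cost: 6 + 4 = 10.

10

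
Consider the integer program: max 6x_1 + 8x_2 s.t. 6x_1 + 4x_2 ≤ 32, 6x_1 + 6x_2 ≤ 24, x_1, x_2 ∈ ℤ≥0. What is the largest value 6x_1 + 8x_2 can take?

32

(x_1,x_2)=(0,4): 6·0+4·4=16≤32, 6·0+6·4=24≤24, objective 32.
(x_1,x_2)=(1,3): 6·1+4·3=18≤32, 6·1+6·3=24≤24, objective 30.
No feasible integer point exceeds 32.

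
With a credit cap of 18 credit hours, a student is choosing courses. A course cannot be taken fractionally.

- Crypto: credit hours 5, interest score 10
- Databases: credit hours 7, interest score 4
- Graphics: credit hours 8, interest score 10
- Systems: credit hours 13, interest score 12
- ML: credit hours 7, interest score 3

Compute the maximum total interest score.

22

This is an integer program with binary decision variables.
Take Crypto and Systems: credit hours 5 + 13 = 18 ≤ 18, interest score 10 + 12 = 22.
No other feasible combination does better.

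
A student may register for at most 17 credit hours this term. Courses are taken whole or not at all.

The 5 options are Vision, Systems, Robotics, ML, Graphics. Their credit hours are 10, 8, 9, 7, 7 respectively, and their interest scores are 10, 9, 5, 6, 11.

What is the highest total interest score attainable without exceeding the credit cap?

Allowing fractional choices, the relaxed optimum would be about 22.0, but courses are indivisible.
ML + Graphics: credit hours 7 + 7 = 14 ≤ 17, interest score 6 + 11 = 17.
Systems + Graphics: credit hours 8 + 7 = 15 ≤ 17, interest score 9 + 11 = 20.
Vision + Graphics: credit hours 10 + 7 = 17 ≤ 17, interest score 10 + 11 = 21.
Best is Vision and Graphics with total interest score 21.

21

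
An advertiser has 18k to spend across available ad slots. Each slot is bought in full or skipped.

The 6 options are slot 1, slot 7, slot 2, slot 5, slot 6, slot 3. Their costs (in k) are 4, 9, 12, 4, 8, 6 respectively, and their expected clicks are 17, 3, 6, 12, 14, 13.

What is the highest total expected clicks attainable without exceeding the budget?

44

Treat it as a binary knapsack problem.
Take slot 1, slot 6, and slot 3: cost 4 + 8 + 6 = 18 ≤ 18, expected clicks 17 + 14 + 13 = 44.
No other feasible combination does better.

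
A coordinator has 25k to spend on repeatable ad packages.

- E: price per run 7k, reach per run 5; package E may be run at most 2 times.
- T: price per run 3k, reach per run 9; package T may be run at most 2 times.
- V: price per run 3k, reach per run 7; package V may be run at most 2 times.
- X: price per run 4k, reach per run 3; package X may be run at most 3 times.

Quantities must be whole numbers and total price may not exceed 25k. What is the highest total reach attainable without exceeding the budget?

Take 2×T, 2×V, and 3×X: price 24 ≤ 25, reach 2·9 + 2·7 + 3·3 = 41.
T has the best ratio (9/3) and is taken to its limit of 2; remaining capacity is filled optimally with the others.

41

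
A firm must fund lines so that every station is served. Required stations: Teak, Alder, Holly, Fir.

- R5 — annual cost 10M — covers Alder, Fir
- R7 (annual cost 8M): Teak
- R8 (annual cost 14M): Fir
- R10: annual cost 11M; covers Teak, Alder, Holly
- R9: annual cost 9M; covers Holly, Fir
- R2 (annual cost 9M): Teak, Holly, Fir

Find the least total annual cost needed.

19

Choose R5 and R2: together they cover Teak, Alder, Holly, Fir — every station.
Total annual cost: 10 + 9 = 19.
No cover costs less than 19.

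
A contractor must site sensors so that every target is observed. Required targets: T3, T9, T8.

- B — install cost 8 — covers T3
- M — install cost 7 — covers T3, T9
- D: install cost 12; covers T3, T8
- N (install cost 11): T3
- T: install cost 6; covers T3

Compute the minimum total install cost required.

This is an integer covering problem.
Choose M and D: together they cover T3, T9, T8 — every target.
Total install cost: 7 + 12 = 19.
No cover costs less than 19.

19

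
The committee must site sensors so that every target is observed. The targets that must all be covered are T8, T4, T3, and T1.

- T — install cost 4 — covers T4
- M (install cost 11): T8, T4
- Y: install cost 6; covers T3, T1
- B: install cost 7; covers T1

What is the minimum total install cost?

The greedy cost-per-new-target heuristic would pick Y, T, and M for 21, but a cheaper cover exists.
Choose M and Y: together they cover T8, T4, T3, T1 — every target.
Total install cost: 11 + 6 = 17.
No cover costs less than 17.

17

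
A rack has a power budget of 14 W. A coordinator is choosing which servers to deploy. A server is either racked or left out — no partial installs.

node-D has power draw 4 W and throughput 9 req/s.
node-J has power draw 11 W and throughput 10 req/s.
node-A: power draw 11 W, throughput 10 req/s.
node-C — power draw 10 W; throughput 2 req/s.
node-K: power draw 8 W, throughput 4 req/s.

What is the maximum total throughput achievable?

This is an integer program with binary decision variables.
Allowing fractional choices, the relaxed optimum would be about 18.1, but servers are indivisible.
node-J: power draw 11 ≤ 14, throughput 10.
node-D + node-K: power draw 4 + 8 = 12 ≤ 14, throughput 9 + 4 = 13.
node-D + node-C: power draw 4 + 10 = 14 ≤ 14, throughput 9 + 2 = 11.
Best is node-D and node-K with total throughput 13.

13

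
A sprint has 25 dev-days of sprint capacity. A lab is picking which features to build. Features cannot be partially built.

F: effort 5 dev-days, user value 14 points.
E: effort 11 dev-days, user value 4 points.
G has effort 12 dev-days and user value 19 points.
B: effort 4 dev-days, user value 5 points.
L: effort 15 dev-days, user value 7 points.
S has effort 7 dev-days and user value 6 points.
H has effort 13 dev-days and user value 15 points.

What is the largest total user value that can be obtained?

Allowing fractional choices, the relaxed optimum would be about 42.6, but features are indivisible.
F + G + S: effort 5 + 12 + 7 = 24 ≤ 25, user value 14 + 19 + 6 = 39.
F + S + H: effort 5 + 7 + 13 = 25 ≤ 25, user value 14 + 6 + 15 = 35.
F + G + B: effort 5 + 12 + 4 = 21 ≤ 25, user value 14 + 19 + 5 = 38.
Best is F, G, and S with total user value 39.

39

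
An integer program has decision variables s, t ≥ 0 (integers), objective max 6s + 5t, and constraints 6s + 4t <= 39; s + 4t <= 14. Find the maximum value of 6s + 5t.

The continuous relaxation peaks at (5, 2.25) with value 41.25; rounding to a feasible lattice point costs some objective.
(s,t)=(5,2): 6·5+4·2=38≤39, 1·5+4·2=13≤14, objective 40.
(s,t)=(5,1): 6·5+4·1=34≤39, 1·5+4·1=9≤14, objective 35.
(s,t)=(4,2): 6·4+4·2=32≤39, 1·4+4·2=12≤14, objective 34.
The best lattice point is (5,2), giving 40.

40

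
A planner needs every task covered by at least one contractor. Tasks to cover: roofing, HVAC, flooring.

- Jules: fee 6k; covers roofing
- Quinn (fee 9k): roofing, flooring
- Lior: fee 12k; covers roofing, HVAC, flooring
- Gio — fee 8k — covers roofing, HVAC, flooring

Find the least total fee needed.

Gio alone covers roofing, HVAC, flooring — every task.
Total fee: 8.
No cover costs less than 8.

8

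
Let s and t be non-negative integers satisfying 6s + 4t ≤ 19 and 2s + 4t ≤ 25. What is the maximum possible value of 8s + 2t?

24

(s,t)=(3,0): 6·3+4·0=18≤19, 2·3+4·0=6≤25, objective 24.
(s,t)=(2,1): 6·2+4·1=16≤19, 2·2+4·1=8≤25, objective 18.
No feasible integer point exceeds 24.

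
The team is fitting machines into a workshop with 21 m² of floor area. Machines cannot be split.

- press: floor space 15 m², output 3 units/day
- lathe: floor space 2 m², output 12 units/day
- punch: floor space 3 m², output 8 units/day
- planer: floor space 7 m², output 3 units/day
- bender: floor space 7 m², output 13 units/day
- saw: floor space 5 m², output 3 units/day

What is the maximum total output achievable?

lathe + punch + planer + bender: floor space 2 + 3 + 7 + 7 = 19 ≤ 21, output 12 + 8 + 3 + 13 = 36.
lathe + punch + bender + saw: floor space 2 + 3 + 7 + 5 = 17 ≤ 21, output 12 + 8 + 13 + 3 = 36.
The maximum output is 36; one optimal choice is lathe, punch, bender, and saw.

36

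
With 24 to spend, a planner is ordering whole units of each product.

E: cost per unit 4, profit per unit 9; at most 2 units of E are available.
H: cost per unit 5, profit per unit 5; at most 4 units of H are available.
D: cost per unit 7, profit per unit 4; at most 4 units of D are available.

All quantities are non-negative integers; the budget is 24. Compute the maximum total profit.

This is a bounded integer knapsack.
E has the best ratio (9/4); taking only E gives at most 2×9 = 18 (stopped by the supply cap of 2).
Mixing does better — 2×E and 3×H: cost 23 ≤ 24, profit 2·9 + 3·5 = 33.

33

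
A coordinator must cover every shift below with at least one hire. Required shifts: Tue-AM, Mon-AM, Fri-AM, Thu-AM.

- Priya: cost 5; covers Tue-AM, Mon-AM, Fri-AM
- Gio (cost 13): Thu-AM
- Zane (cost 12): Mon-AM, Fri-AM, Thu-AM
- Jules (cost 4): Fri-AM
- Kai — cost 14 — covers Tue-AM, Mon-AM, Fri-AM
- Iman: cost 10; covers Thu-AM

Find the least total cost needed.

15

Choose Priya and Iman: together they cover Tue-AM, Mon-AM, Fri-AM, Thu-AM — every shift.
Total cost: 5 + 10 = 15.
No cover costs less than 15.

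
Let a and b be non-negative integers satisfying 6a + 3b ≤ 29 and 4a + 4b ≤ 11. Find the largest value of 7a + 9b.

Relaxing integrality, the LP optimum is 24.75 at (a,b) = (0, 2.75), which is not an integer point.
(a,b)=(0,2): 6·0+3·2=6≤29, 4·0+4·2=8≤11, objective 18.
(a,b)=(1,1): 6·1+3·1=9≤29, 4·1+4·1=8≤11, objective 16.
The best lattice point is (0,2), giving 18.

18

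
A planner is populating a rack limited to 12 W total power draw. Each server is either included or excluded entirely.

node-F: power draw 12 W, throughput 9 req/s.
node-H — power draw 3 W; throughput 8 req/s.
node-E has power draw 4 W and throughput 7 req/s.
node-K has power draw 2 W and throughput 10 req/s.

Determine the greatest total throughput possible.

Allowing fractional choices, the relaxed optimum would be about 27.2, but servers are indivisible.
node-H + node-K: power draw 3 + 2 = 5 ≤ 12, throughput 8 + 10 = 18.
node-E + node-K: power draw 4 + 2 = 6 ≤ 12, throughput 7 + 10 = 17.
node-H + node-E + node-K: power draw 3 + 4 + 2 = 9 ≤ 12, throughput 8 + 7 + 10 = 25.
Best is node-H, node-E, and node-K with total throughput 25.

25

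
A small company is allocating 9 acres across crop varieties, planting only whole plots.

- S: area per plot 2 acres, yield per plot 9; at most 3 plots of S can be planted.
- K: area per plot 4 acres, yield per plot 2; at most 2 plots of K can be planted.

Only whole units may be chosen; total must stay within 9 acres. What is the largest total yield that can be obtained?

27

S has the best ratio (9/2); taking only S gives at most 3×9 = 27 (stopped by the supply cap of 3).
Optimal: 3×S: area 6 ≤ 9, yield 3·9 = 27.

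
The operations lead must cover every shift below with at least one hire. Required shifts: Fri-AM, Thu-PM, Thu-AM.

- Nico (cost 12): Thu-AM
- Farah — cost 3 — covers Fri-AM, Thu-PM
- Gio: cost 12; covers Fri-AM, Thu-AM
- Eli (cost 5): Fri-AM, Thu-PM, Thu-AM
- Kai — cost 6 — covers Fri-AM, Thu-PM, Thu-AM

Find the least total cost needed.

The greedy cost-per-new-shift heuristic would pick Farah and Eli for 8, but a cheaper cover exists.
Eli alone covers Fri-AM, Thu-PM, Thu-AM — every shift.
Total cost: 5.
No cover costs less than 5.

5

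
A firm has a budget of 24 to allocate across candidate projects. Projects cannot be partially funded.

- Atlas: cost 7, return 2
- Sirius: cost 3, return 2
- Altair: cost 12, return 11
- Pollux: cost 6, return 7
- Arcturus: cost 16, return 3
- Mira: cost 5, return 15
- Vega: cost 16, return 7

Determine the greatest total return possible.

Take Altair, Pollux, and Mira: cost 12 + 6 + 5 = 23 ≤ 24, return 11 + 7 + 15 = 33.
No other feasible combination does better.

33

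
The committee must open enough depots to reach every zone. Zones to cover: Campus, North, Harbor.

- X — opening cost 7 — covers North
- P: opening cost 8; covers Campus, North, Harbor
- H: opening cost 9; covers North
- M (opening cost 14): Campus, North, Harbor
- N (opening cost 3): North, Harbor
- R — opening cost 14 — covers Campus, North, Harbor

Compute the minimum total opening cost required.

The greedy cost-per-new-zone heuristic would pick N and P for 11, but a cheaper cover exists.
P alone covers Campus, North, Harbor — every zone.
Total opening cost: 8.
No cover costs less than 8.

8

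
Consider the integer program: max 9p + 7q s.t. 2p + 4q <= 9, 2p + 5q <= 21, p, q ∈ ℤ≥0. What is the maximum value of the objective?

(p,q)=(4,0) is feasible, giving 36.
(p,q)=(3,0) is feasible, giving 27.
The best lattice point is (4,0), giving 36.

36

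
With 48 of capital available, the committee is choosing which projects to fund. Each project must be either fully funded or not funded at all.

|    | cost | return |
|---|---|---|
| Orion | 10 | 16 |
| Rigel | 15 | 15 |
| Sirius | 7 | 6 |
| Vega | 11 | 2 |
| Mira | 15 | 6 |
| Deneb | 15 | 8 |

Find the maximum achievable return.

Allowing fractional choices, the relaxed optimum would be about 45.4, but projects are indivisible.
Orion + Rigel + Sirius + Mira: cost 10 + 15 + 7 + 15 = 47 ≤ 48, return 16 + 15 + 6 + 6 = 43.
Orion + Rigel + Deneb: cost 10 + 15 + 15 = 40 ≤ 48, return 16 + 15 + 8 = 39.
Orion + Rigel + Sirius + Deneb: cost 10 + 15 + 7 + 15 = 47 ≤ 48, return 16 + 15 + 6 + 8 = 45.
Best is Orion, Rigel, Sirius, and Deneb with total return 45.

45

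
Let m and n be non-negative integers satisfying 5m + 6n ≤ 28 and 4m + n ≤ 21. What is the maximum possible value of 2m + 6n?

24

Relaxing integrality, the LP optimum is 28.00 at (m,n) = (0, 4.67), which is not an integer point.
(m,n)=(0,4): 5·0+6·4=24≤28, 4·0+1·4=4≤21, objective 24.
(m,n)=(1,3): 5·1+6·3=23≤28, 4·1+1·3=7≤21, objective 20.
(m,n)=(0,3): 5·0+6·3=18≤28, 4·0+1·3=3≤21, objective 18.
No feasible integer point exceeds 24.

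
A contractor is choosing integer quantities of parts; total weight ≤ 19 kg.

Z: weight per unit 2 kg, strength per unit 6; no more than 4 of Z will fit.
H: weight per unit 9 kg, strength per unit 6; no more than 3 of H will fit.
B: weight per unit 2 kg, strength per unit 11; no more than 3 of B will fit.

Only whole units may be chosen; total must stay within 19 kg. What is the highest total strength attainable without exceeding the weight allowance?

57

Take 4×Z and 3×B: weight 14 ≤ 19, strength 4·6 + 3·11 = 57.
B has the best ratio (11/2) and is taken to its limit of 3; remaining capacity is filled optimally with the others.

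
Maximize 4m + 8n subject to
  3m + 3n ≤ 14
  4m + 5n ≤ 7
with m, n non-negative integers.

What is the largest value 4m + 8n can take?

(m,n)=(0,1) is feasible, giving 8.
(m,n)=(1,0) is feasible, giving 4.
(m,n)=(0,0) is feasible, giving 0.
The best lattice point is (0,1), giving 8.

8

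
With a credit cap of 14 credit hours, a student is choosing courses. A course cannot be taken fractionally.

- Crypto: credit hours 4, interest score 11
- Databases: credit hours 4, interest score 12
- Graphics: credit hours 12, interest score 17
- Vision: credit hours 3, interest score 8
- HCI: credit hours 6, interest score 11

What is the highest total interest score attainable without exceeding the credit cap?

Allowing fractional choices, the relaxed optimum would be about 36.5, but courses are indivisible.
Crypto + Databases + HCI: credit hours 4 + 4 + 6 = 14 ≤ 14, interest score 11 + 12 + 11 = 34.
Crypto + Databases + Vision: credit hours 4 + 4 + 3 = 11 ≤ 14, interest score 11 + 12 + 8 = 31.
Databases + Vision + HCI: credit hours 4 + 3 + 6 = 13 ≤ 14, interest score 12 + 8 + 11 = 31.
Best is Crypto, Databases, and HCI with total interest score 34.

34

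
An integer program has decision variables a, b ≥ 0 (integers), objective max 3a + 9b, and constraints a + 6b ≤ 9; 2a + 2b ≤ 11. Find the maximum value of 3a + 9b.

(a,b)=(3,1): 1·3+6·1=9≤9, 2·3+2·1=8≤11, objective 18.
(a,b)=(2,1): 1·2+6·1=8≤9, 2·2+2·1=6≤11, objective 15.
(a,b)=(5,0): 1·5+6·0=5≤9, 2·5+2·0=10≤11, objective 15.
(a,b)=(4,0): 1·4+6·0=4≤9, 2·4+2·0=8≤11, objective 12.
The best lattice point is (3,1), giving 18.

18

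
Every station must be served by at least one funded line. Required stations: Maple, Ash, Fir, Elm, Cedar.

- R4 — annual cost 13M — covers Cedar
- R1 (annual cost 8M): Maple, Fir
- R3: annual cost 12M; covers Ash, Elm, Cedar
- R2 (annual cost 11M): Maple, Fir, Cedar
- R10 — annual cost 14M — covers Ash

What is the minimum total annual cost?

20

This is an integer covering problem.
The greedy cost-per-new-station heuristic would pick R2 and R3 for 23, but a cheaper cover exists.
Choose R1 and R3: together they cover Maple, Ash, Fir, Elm, Cedar — every station.
Total annual cost: 8 + 12 = 20.
No cover costs less than 20.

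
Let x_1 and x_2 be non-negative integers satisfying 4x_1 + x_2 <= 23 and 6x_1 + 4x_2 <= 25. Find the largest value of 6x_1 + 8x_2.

The continuous relaxation peaks at (0, 6.25) with value 50.00; rounding to a feasible lattice point costs some objective.
(x_1,x_2)=(0,6) is feasible, giving 48.
(x_1,x_2)=(0,5) is feasible, giving 40.
The best lattice point is (0,6), giving 48.

48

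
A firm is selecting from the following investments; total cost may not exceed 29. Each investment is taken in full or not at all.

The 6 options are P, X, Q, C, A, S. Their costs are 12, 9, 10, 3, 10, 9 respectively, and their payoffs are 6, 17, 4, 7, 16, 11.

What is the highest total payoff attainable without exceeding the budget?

Allowing fractional choices, the relaxed optimum would be about 48.6, but investments are indivisible.
X + C + A: cost 9 + 3 + 10 = 22 ≤ 29, payoff 17 + 7 + 16 = 40.
X + Q + A: cost 9 + 10 + 10 = 29 ≤ 29, payoff 17 + 4 + 16 = 37.
X + A + S: cost 9 + 10 + 9 = 28 ≤ 29, payoff 17 + 16 + 11 = 44.
Best is X, A, and S with total payoff 44.

44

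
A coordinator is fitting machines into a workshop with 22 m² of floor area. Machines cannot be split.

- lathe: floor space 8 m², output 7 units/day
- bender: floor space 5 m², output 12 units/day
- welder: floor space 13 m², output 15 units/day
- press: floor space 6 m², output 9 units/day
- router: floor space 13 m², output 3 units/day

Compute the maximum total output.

This is an integer program with binary decision variables.
Allowing fractional choices, the relaxed optimum would be about 33.7, but machines are indivisible.
bender + welder: floor space 5 + 13 = 18 ≤ 22, output 12 + 15 = 27.
lathe + bender + press: floor space 8 + 5 + 6 = 19 ≤ 22, output 7 + 12 + 9 = 28.
Best is lathe, bender, and press with total output 28.

28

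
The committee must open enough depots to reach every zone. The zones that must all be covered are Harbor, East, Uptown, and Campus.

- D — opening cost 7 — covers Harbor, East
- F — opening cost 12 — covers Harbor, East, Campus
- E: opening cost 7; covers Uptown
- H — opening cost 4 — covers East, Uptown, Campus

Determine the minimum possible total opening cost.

11

Choose D and H: together they cover Harbor, East, Uptown, Campus — every zone.
Total opening cost: 7 + 4 = 11.
No cover costs less than 11.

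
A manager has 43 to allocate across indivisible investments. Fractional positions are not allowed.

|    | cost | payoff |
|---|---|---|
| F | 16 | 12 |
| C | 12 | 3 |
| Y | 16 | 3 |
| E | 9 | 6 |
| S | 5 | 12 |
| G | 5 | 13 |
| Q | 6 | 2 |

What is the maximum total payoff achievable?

45

This is a 0-1 knapsack instance.
F + E + S + G + Q: cost 16 + 9 + 5 + 5 + 6 = 41 ≤ 43, payoff 12 + 6 + 12 + 13 + 2 = 45.
F + C + S + G: cost 16 + 12 + 5 + 5 = 38 ≤ 43, payoff 12 + 3 + 12 + 13 = 40.
F + E + S + G: cost 16 + 9 + 5 + 5 = 35 ≤ 43, payoff 12 + 6 + 12 + 13 = 43.
Best is F, E, S, G, and Q with total payoff 45.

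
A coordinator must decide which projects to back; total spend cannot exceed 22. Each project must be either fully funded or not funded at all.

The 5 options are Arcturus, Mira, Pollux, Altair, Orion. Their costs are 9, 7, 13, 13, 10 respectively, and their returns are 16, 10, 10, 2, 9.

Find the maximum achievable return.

Allowing fractional choices, the relaxed optimum would be about 31.4, but projects are indivisible.
Arcturus + Mira: cost 9 + 7 = 16 ≤ 22, return 16 + 10 = 26.
Arcturus + Pollux: cost 9 + 13 = 22 ≤ 22, return 16 + 10 = 26.
The maximum return is 26; one optimal choice is Arcturus and Mira.

26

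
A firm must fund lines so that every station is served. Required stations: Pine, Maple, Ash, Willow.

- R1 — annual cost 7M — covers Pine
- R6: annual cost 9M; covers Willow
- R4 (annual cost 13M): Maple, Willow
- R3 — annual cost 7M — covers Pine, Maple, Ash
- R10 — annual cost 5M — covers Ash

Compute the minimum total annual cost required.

This is a weighted set-cover instance.
Choose R6 and R3: together they cover Pine, Maple, Ash, Willow — every station.
Total annual cost: 9 + 7 = 16.

16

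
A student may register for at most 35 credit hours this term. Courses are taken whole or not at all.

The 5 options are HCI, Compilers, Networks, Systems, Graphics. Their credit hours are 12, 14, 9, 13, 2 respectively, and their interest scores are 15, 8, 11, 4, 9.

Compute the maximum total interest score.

Allowing fractional choices, the relaxed optimum would be about 41.9, but courses are indivisible.
HCI + Compilers + Networks: credit hours 12 + 14 + 9 = 35 ≤ 35, interest score 15 + 8 + 11 = 34.
HCI + Compilers + Graphics: credit hours 12 + 14 + 2 = 28 ≤ 35, interest score 15 + 8 + 9 = 32.
HCI + Networks + Graphics: credit hours 12 + 9 + 2 = 23 ≤ 35, interest score 15 + 11 + 9 = 35.
Best is HCI, Networks, and Graphics with total interest score 35.

35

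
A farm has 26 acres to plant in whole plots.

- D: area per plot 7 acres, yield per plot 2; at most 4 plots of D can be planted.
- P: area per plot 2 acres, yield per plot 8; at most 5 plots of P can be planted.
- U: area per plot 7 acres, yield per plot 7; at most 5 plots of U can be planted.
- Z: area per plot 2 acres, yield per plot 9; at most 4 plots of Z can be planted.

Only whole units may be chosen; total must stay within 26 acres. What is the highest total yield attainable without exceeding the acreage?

83

Z has the best ratio (9/2); taking only Z gives at most 4×9 = 36 (stopped by the supply cap of 4).
Mixing does better — 5×P, 1×U, and 4×Z: area 25 ≤ 26, yield 5·8 + 1·7 + 4·9 = 83.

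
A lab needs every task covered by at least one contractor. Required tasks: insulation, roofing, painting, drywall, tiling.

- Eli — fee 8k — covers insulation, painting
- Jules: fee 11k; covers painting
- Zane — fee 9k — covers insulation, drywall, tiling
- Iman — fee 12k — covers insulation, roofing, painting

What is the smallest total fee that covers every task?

21

Choose Zane and Iman: together they cover insulation, roofing, painting, drywall, tiling — every task.
Total fee: 9 + 12 = 21.
No cover costs less than 21.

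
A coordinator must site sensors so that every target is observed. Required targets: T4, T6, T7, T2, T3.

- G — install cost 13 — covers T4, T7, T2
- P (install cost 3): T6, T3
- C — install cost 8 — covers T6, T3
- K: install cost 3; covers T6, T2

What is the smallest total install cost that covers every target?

Choose G and P: together they cover T4, T6, T7, T2, T3 — every target.
Total install cost: 13 + 3 = 16.

16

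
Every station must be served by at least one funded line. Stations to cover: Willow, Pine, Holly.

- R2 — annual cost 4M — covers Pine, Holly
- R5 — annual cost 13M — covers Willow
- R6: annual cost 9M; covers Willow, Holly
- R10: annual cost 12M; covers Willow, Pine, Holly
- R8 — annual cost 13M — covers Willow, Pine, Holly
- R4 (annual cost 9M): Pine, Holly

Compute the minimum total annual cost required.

R10 alone covers Willow, Pine, Holly — every station.
Total annual cost: 12.

12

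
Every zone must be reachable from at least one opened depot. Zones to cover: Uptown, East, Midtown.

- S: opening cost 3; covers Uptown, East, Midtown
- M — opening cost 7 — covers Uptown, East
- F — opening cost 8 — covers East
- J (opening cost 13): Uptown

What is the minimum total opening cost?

3

S alone covers Uptown, East, Midtown — every zone.
Total opening cost: 3.
No cover costs less than 3.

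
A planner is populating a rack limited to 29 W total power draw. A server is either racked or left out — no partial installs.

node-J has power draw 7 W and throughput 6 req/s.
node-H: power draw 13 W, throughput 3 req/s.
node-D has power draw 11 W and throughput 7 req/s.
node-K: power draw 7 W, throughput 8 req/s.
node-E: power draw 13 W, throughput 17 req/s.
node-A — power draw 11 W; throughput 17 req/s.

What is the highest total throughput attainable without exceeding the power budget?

Allowing fractional choices, the relaxed optimum would be about 39.7, but servers are indivisible.
node-E + node-A: power draw 13 + 11 = 24 ≤ 29, throughput 17 + 17 = 34.
node-D + node-K + node-A: power draw 11 + 7 + 11 = 29 ≤ 29, throughput 7 + 8 + 17 = 32.
node-J + node-K + node-A: power draw 7 + 7 + 11 = 25 ≤ 29, throughput 6 + 8 + 17 = 31.
Best is node-E and node-A with total throughput 34.

34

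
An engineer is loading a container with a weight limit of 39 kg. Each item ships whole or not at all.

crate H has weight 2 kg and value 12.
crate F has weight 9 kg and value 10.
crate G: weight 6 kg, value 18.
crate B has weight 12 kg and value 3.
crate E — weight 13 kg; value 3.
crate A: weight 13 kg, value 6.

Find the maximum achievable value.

46

Allowing fractional choices, the relaxed optimum would be about 48.2, but items are indivisible.
crate H + crate F + crate G + crate A: weight 2 + 9 + 6 + 13 = 30 ≤ 39, value 12 + 10 + 18 + 6 = 46.
crate H + crate F + crate G + crate B: weight 2 + 9 + 6 + 12 = 29 ≤ 39, value 12 + 10 + 18 + 3 = 43.
Best is crate H, crate F, crate G, and crate A with total value 46.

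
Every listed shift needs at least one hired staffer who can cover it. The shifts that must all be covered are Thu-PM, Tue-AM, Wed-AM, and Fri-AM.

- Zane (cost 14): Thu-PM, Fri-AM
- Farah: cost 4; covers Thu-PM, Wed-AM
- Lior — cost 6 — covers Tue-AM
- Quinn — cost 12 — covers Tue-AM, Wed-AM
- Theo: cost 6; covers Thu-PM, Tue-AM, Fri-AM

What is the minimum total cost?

10

Choose Farah and Theo: together they cover Thu-PM, Tue-AM, Wed-AM, Fri-AM — every shift.
Total cost: 4 + 6 = 10.
No cover costs less than 10.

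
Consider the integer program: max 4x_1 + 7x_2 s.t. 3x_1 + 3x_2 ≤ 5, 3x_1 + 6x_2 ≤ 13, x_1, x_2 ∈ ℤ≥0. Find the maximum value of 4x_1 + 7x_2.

7

The continuous relaxation peaks at (0, 1.67) with value 11.67; rounding to a feasible lattice point costs some objective.
(x_1,x_2)=(0,1): 3·0+3·1=3≤5, 3·0+6·1=6≤13, objective 7.
(x_1,x_2)=(1,0): 3·1+3·0=3≤5, 3·1+6·0=3≤13, objective 4.
(x_1,x_2)=(0,0): 3·0+3·0=0≤5, 3·0+6·0=0≤13, objective 0.
The best lattice point is (0,1), giving 7.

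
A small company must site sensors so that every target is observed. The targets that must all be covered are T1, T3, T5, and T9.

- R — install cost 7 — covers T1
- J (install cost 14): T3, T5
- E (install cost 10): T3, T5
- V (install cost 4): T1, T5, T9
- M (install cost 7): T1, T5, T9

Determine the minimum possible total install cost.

14

This is an integer covering problem.
Choose E and V: together they cover T1, T3, T5, T9 — every target.
Total install cost: 10 + 4 = 14.
No cover costs less than 14.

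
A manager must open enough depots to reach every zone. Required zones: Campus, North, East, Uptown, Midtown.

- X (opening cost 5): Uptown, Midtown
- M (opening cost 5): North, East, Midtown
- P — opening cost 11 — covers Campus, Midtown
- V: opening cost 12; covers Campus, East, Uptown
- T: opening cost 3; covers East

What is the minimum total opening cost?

17

This is an integer covering problem.
Choose M and V: together they cover Campus, North, East, Uptown, Midtown — every zone.
Total opening cost: 5 + 12 = 17.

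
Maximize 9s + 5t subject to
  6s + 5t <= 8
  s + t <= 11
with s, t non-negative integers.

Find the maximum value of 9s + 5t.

9

The continuous relaxation peaks at (1.33, 0) with value 12.00; rounding to a feasible lattice point costs some objective.
(s,t)=(1,0) is feasible, giving 9.
(s,t)=(0,1) is feasible, giving 5.
(s,t)=(0,0) is feasible, giving 0.
No feasible integer point exceeds 9.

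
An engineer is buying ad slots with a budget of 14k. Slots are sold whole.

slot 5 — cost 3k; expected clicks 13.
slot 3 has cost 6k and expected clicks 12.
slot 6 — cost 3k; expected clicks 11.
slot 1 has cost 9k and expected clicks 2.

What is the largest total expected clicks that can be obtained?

36

Allowing fractional choices, the relaxed optimum would be about 36.4, but ad slots are indivisible.
slot 5 + slot 3: cost 3 + 6 = 9 ≤ 14, expected clicks 13 + 12 = 25.
slot 5 + slot 3 + slot 6: cost 3 + 6 + 3 = 12 ≤ 14, expected clicks 13 + 12 + 11 = 36.
Best is slot 5, slot 3, and slot 6 with total expected clicks 36.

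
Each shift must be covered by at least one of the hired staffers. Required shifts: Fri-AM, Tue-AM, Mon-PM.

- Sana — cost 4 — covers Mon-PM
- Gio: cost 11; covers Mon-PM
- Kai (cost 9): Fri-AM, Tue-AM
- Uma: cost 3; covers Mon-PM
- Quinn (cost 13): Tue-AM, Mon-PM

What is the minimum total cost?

Choose Kai and Uma: together they cover Fri-AM, Tue-AM, Mon-PM — every shift.
Total cost: 9 + 3 = 12.
No cover costs less than 12.

12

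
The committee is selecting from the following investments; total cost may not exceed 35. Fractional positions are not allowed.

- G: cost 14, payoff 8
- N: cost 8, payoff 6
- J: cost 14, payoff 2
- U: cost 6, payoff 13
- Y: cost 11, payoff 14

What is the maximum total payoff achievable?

Allowing fractional choices, the relaxed optimum would be about 38.7, but investments are indivisible.
N + U + Y: cost 8 + 6 + 11 = 25 ≤ 35, payoff 6 + 13 + 14 = 33.
G + U + Y: cost 14 + 6 + 11 = 31 ≤ 35, payoff 8 + 13 + 14 = 35.
Best is G, U, and Y with total payoff 35.

35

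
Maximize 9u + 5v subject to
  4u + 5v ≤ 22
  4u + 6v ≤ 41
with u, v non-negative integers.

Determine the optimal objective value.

45

Relaxing integrality, the LP optimum is 49.50 at (u,v) = (5.5, 0), which is not an integer point.
(u,v)=(5,0) is feasible, giving 45.
(u,v)=(4,1) is feasible, giving 41.
(u,v)=(4,0) is feasible, giving 36.
No feasible integer point exceeds 45.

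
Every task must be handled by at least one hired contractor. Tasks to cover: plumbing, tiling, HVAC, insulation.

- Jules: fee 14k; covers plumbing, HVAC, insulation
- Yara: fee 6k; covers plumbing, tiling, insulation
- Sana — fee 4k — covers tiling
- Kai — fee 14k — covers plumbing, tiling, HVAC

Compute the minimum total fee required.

18

This is an integer covering problem.
Choose Jules and Sana: together they cover plumbing, tiling, HVAC, insulation — every task.
Total fee: 14 + 4 = 18.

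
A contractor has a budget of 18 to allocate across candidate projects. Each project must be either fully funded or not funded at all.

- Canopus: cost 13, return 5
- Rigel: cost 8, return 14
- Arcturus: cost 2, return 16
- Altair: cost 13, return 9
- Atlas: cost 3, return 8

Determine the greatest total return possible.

38

Allowing fractional choices, the relaxed optimum would be about 41.5, but projects are indivisible.
Rigel + Arcturus: cost 8 + 2 = 10 ≤ 18, return 14 + 16 = 30.
Rigel + Arcturus + Atlas: cost 8 + 2 + 3 = 13 ≤ 18, return 14 + 16 + 8 = 38.
Arcturus + Altair + Atlas: cost 2 + 13 + 3 = 18 ≤ 18, return 16 + 9 + 8 = 33.
Best is Rigel, Arcturus, and Atlas with total return 38.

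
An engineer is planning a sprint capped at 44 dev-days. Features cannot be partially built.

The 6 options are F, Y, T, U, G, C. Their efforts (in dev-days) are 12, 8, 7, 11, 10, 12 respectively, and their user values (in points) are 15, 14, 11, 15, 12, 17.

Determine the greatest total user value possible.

Allowing fractional choices, the relaxed optimum would be about 64.5, but features are indivisible.
Y + U + G + C: effort 8 + 11 + 10 + 12 = 41 ≤ 44, user value 14 + 15 + 12 + 17 = 58.
F + Y + U + C: effort 12 + 8 + 11 + 12 = 43 ≤ 44, user value 15 + 14 + 15 + 17 = 61.
Best is F, Y, U, and C with total user value 61.

61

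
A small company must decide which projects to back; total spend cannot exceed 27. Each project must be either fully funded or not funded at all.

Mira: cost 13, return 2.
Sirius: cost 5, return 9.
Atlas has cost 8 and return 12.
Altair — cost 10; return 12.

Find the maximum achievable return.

Allowing fractional choices, the relaxed optimum would be about 33.6, but projects are indivisible.
Mira + Sirius + Atlas: cost 13 + 5 + 8 = 26 ≤ 27, return 2 + 9 + 12 = 23.
Sirius + Atlas + Altair: cost 5 + 8 + 10 = 23 ≤ 27, return 9 + 12 + 12 = 33.
Atlas + Altair: cost 8 + 10 = 18 ≤ 27, return 12 + 12 = 24.
Best is Sirius, Atlas, and Altair with total return 33.

33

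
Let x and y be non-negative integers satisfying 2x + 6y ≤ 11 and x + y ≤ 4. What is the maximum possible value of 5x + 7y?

20

Relaxing integrality, the LP optimum is 21.50 at (x,y) = (3.25, 0.75), which is not an integer point.
(x,y)=(4,0): 2·4+6·0=8≤11, 1·4+1·0=4≤4, objective 20.
(x,y)=(2,1): 2·2+6·1=10≤11, 1·2+1·1=3≤4, objective 17.
(x,y)=(3,0): 2·3+6·0=6≤11, 1·3+1·0=3≤4, objective 15.
Maximum is 20 at (x,y)=(4,0).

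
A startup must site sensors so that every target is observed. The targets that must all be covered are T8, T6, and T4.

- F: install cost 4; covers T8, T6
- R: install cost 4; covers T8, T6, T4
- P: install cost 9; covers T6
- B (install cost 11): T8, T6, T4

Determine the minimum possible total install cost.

4

R alone covers T8, T6, T4 — every target.
Total install cost: 4.
No cover costs less than 4.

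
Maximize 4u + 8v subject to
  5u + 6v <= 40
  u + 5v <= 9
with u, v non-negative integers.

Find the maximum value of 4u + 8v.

Relaxing integrality, the LP optimum is 32.84 at (u,v) = (7.68, 0.263), which is not an integer point.
(u,v)=(8,0): 5·8+6·0=40≤40, 1·8+5·0=8≤9, objective 32.
(u,v)=(7,0): 5·7+6·0=35≤40, 1·7+5·0=7≤9, objective 28.
(u,v)=(6,0): 5·6+6·0=30≤40, 1·6+5·0=6≤9, objective 24.
Maximum is 32 at (u,v)=(8,0).

32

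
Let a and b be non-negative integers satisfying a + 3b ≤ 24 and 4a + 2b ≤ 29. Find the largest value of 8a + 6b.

68

The continuous relaxation peaks at (3.9, 6.7) with value 71.40; rounding to a feasible lattice point costs some objective.
(a,b)=(4,6) is feasible, giving 68.
(a,b)=(3,7) is feasible, giving 66.
(a,b)=(4,5) is feasible, giving 62.
The best lattice point is (4,6), giving 68.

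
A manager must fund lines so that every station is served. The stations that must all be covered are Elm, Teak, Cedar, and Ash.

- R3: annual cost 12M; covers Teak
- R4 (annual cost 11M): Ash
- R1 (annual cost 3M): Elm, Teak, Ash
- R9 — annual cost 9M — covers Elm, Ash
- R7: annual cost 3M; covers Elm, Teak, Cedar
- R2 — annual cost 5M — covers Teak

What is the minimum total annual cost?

This is a weighted set-cover instance.
Choose R1 and R7: together they cover Elm, Teak, Cedar, Ash — every station.
Total annual cost: 3 + 3 = 6.
No cover costs less than 6.

6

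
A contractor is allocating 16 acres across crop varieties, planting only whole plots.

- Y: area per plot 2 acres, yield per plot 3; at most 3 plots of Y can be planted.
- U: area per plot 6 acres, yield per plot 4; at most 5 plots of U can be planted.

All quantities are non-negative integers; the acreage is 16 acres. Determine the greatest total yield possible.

Take 2×Y and 2×U: area 16 ≤ 16, yield 2·3 + 2·4 = 14.
No other integer combination yields more.

14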